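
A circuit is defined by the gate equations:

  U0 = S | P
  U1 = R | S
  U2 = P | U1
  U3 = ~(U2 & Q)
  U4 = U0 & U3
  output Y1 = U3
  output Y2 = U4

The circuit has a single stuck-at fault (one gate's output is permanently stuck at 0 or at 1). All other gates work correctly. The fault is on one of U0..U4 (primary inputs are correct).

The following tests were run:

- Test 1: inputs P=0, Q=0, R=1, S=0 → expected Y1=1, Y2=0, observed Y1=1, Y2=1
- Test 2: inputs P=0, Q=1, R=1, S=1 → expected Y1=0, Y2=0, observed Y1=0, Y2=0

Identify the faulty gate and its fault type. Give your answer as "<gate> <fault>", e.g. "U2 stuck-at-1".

U0 stuck-at-1

Fault-free values for test 1 (P=0, Q=0, R=1, S=0): U0=0, U1=1, U2=1, U3=1, U4=0, giving Y1=1, Y2=0. Observed Y1=1, Y2=1.
Test 1: faults giving observed Y1=1, Y2=1 are {U0 stuck-at-1, U4 stuck-at-1}.
Test 2 (P=0, Q=1, R=1, S=1): fault-free U0=1, U1=1, U2=1, U3=0, U4=0 → Y1=0, Y2=0; observed Y1=0, Y2=0. Eliminates U4 stuck-at-1.
Only U0 stuck-at-1 is consistent with every test.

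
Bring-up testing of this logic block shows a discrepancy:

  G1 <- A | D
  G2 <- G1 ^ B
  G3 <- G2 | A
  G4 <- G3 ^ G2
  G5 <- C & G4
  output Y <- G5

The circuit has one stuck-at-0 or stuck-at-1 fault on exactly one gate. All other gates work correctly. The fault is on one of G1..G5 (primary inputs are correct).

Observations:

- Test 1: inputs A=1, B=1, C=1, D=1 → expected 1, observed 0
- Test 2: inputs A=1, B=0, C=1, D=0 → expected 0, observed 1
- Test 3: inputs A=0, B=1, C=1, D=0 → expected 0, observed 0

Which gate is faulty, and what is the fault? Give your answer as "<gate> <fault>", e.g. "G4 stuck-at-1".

G1 stuck-at-0

Fault-free values for test 1 (A=1, B=1, C=1, D=1): G1=1, G2=0, G3=1, G4=1, G5=1, giving Y=1. Observed 0.
Test 1: faults giving observed 0 are {G1 stuck-at-0, G2 stuck-at-1, G3 stuck-at-0, G4 stuck-at-0, G5 stuck-at-0}.
Test 2 (A=1, B=0, C=1, D=0): fault-free G1=1, G2=1, G3=1, G4=0, G5=0 → 0; observed 1. Eliminates G2 stuck-at-1, G4 stuck-at-0, G5 stuck-at-0.
Test 3 (A=0, B=1, C=1, D=0): fault-free G1=0, G2=1, G3=1, G4=0, G5=0 → 0; observed 0. Eliminates G3 stuck-at-0.
Only G1 stuck-at-0 is consistent with every test.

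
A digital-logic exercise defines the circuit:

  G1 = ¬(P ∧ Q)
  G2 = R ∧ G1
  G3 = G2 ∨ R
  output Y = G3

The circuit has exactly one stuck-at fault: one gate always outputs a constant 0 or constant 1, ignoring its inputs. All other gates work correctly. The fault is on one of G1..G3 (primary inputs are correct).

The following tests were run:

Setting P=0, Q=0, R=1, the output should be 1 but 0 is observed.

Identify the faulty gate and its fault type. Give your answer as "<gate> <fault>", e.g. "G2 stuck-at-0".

G3 stuck-at-0

Fault-free values for test 1 (P=0, Q=0, R=1): G1=1, G2=1, G3=1, giving Y=1. Observed 0.
Test 1: faults giving observed 0 are {G3 stuck-at-0}.
Only G3 stuck-at-0 is consistent with every test.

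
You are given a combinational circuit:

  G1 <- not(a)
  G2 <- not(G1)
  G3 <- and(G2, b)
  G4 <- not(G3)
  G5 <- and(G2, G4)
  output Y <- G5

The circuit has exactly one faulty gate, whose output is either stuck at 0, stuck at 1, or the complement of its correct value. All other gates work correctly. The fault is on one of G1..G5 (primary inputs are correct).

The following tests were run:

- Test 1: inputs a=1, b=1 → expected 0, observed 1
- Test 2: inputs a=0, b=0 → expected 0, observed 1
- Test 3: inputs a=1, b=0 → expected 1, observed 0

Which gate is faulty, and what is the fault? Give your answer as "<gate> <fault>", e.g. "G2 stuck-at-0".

G5 inverted output

Fault-free values for test 1 (a=1, b=1): G1=0, G2=1, G3=1, G4=0, G5=0, giving Y=0. Observed 1.
Test 1: faults giving observed 1 are {G3 stuck-at-0, G3 inverted output, G4 stuck-at-1, G4 inverted output, G5 stuck-at-1, G5 inverted output}.
Test 2 (a=0, b=0): fault-free G1=1, G2=0, G3=0, G4=1, G5=0 → 0; observed 1. Eliminates G3 stuck-at-0, G3 inverted output, G4 stuck-at-1, G4 inverted output.
Test 3 (a=1, b=0): fault-free G1=0, G2=1, G3=0, G4=1, G5=1 → 1; observed 0. Eliminates G5 stuck-at-1.
Only G5 inverted output is consistent with every test.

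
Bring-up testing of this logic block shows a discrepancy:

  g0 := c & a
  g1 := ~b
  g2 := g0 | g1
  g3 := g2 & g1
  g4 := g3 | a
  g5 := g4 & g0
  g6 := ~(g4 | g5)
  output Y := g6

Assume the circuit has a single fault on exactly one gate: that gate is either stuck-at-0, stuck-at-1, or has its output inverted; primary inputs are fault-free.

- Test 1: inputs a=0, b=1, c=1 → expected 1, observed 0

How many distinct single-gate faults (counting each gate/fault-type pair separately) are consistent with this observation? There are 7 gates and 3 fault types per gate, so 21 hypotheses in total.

Fault-free: g0=0, g1=0, g2=0, g3=0, g4=0, g5=0, g6=1 → 1. Observed 0.
  g0: none of the 3 fault types match ✗
  g1: stuck-at-1, inverted output ✓; others ✗
  g2: none of the 3 fault types match ✗
  g3: stuck-at-1, inverted output ✓; others ✗
  g4: stuck-at-1, inverted output ✓; others ✗
  g5: stuck-at-1, inverted output ✓; others ✗
  g6: stuck-at-0, inverted output ✓; others ✗
Consistent faults: {g1 stuck-at-1, g1 inverted output, g3 stuck-at-1, g3 inverted output, g4 stuck-at-1, g4 inverted output, g5 stuck-at-1, g5 inverted output, g6 stuck-at-0, g6 inverted output} — 10 in all.

10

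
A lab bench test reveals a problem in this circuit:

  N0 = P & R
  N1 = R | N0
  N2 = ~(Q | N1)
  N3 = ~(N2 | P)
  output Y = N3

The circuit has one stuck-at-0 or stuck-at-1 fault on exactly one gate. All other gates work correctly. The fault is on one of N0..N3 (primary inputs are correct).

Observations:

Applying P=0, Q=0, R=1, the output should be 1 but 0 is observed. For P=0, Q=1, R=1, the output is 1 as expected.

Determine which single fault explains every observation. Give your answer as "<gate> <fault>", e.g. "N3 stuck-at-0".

Fault-free values for test 1 (P=0, Q=0, R=1): N0=0, N1=1, N2=0, N3=1, giving Y=1. Observed 0.
Test 1: faults giving observed 0 are {N1 stuck-at-0, N2 stuck-at-1, N3 stuck-at-0}.
Test 2 (P=0, Q=1, R=1): fault-free N0=0, N1=1, N2=0, N3=1 → 1; observed 1. Eliminates N2 stuck-at-1, N3 stuck-at-0.
Only N1 stuck-at-0 is consistent with every test.

N1 stuck-at-0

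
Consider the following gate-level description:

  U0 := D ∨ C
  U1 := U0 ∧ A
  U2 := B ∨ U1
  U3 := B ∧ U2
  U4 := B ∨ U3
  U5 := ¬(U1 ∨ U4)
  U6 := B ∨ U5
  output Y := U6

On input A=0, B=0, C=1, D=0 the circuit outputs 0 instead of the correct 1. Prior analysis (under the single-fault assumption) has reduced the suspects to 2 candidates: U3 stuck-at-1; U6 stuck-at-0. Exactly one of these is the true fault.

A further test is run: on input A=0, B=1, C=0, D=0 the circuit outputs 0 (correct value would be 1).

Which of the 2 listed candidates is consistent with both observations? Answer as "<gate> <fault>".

Evaluate each candidate on input A=0, B=1, C=0, D=0:
  U3 stuck-at-1: U0=0, U1=0, U2=1, U3=1 [stuck-at-1], U4=1, U5=0, U6=1 → 1 — eliminated
  U6 stuck-at-0: U0=0, U1=0, U2=1, U3=1, U4=1, U5=0, U6=0 [stuck-at-0] → 0 — matches
Only U6 stuck-at-0 reproduces the observed 0.

U6 stuck-at-0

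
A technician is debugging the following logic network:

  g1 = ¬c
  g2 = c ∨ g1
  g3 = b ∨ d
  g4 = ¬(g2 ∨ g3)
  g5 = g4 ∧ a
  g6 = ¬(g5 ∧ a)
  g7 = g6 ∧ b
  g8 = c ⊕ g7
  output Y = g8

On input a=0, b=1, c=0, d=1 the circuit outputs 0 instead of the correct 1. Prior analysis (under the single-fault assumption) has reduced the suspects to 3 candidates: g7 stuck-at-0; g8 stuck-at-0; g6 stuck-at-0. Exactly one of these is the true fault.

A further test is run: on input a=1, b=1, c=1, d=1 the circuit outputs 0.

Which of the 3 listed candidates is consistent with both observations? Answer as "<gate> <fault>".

Evaluate each candidate on input a=1, b=1, c=1, d=1:
  g7 stuck-at-0: g1=0, g2=1, g3=1, g4=0, g5=0, g6=1, g7=0 [stuck-at-0], g8=1 → 1 — eliminated
  g8 stuck-at-0: g1=0, g2=1, g3=1, g4=0, g5=0, g6=1, g7=1, g8=0 [stuck-at-0] → 0 — matches
  g6 stuck-at-0: g1=0, g2=1, g3=1, g4=0, g5=0, g6=0 [stuck-at-0], g7=0, g8=1 → 1 — eliminated
Only g8 stuck-at-0 reproduces the observed 0.

g8 stuck-at-0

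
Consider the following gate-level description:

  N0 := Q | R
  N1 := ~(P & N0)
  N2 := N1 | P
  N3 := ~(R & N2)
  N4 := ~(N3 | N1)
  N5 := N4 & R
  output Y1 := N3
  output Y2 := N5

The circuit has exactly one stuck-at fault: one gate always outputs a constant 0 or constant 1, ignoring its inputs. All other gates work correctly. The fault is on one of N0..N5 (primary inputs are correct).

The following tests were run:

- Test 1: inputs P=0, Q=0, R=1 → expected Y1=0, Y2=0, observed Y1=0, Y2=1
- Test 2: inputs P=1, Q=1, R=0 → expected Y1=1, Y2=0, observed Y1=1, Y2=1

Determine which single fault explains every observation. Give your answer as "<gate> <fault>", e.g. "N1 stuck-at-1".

N5 stuck-at-1

Fault-free values for test 1 (P=0, Q=0, R=1): N0=1, N1=1, N2=1, N3=0, N4=0, N5=0, giving Y1=0, Y2=0. Observed Y1=0, Y2=1.
Test 1: faults giving observed Y1=0, Y2=1 are {N4 stuck-at-1, N5 stuck-at-1}.
Test 2 (P=1, Q=1, R=0): fault-free N0=1, N1=0, N2=1, N3=1, N4=0, N5=0 → Y1=1, Y2=0; observed Y1=1, Y2=1. Eliminates N4 stuck-at-1.
Only N5 stuck-at-1 is consistent with every test.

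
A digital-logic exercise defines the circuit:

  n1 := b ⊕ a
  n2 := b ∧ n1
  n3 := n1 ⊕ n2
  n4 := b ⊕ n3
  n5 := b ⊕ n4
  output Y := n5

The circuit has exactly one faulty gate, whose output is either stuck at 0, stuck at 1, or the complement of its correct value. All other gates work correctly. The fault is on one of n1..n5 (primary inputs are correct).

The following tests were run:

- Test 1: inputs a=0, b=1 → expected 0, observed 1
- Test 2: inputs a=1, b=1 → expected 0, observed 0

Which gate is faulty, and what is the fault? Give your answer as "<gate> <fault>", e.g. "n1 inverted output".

Fault-free values for test 1 (a=0, b=1): n1=1, n2=1, n3=0, n4=1, n5=0, giving Y=0. Observed 1.
Test 1: faults giving observed 1 are {n2 stuck-at-0, n2 inverted output, n3 stuck-at-1, n3 inverted output, n4 stuck-at-0, n4 inverted output, n5 stuck-at-1, n5 inverted output}.
Test 2 (a=1, b=1): fault-free n1=0, n2=0, n3=0, n4=1, n5=0 → 0; observed 0. Eliminates n2 inverted output, n3 stuck-at-1, n3 inverted output, n4 stuck-at-0, n4 inverted output, n5 stuck-at-1, n5 inverted output.
Only n2 stuck-at-0 is consistent with every test.

n2 stuck-at-0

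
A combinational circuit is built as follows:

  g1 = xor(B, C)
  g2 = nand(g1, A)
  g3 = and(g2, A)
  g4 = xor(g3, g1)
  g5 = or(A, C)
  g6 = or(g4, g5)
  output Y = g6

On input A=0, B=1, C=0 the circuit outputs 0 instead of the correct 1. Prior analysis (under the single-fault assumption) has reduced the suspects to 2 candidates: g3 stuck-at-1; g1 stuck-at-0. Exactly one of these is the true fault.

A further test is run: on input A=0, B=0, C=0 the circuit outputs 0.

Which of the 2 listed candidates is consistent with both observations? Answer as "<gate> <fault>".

g1 stuck-at-0

Evaluate each candidate on input A=0, B=0, C=0:
  g3 stuck-at-1: g1=0, g2=1, g3=1 [stuck-at-1], g4=1, g5=0, g6=1 → 1 — eliminated
  g1 stuck-at-0: g1=0 [stuck-at-0], g2=1, g3=0, g4=0, g5=0, g6=0 → 0 — matches
Only g1 stuck-at-0 reproduces the observed 0.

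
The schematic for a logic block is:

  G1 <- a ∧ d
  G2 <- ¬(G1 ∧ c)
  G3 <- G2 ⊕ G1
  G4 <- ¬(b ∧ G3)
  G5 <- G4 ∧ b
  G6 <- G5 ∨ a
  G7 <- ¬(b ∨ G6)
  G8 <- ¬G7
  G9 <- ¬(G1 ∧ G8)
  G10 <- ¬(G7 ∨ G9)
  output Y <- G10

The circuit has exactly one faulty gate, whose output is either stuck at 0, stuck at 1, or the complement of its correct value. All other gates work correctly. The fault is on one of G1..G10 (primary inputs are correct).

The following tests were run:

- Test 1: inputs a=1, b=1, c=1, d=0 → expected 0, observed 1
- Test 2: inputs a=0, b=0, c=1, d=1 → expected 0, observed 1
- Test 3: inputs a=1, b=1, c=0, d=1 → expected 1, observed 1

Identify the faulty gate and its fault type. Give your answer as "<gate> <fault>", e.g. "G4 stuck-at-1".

G10 stuck-at-1

Fault-free values for test 1 (a=1, b=1, c=1, d=0): G1=0, G2=1, G3=1, G4=0, G5=0, G6=1, G7=0, G8=1, G9=1, G10=0, giving Y=0. Observed 1.
Test 1: faults giving observed 1 are {G1 stuck-at-1, G1 inverted output, G9 stuck-at-0, G9 inverted output, G10 stuck-at-1, G10 inverted output}.
Test 2 (a=0, b=0, c=1, d=1): fault-free G1=0, G2=1, G3=1, G4=1, G5=0, G6=0, G7=1, G8=0, G9=1, G10=0 → 0; observed 1. Eliminates G1 stuck-at-1, G1 inverted output, G9 stuck-at-0, G9 inverted output.
Test 3 (a=1, b=1, c=0, d=1): fault-free G1=1, G2=1, G3=0, G4=1, G5=1, G6=1, G7=0, G8=1, G9=0, G10=1 → 1; observed 1. Eliminates G10 inverted output.
Only G10 stuck-at-1 is consistent with every test.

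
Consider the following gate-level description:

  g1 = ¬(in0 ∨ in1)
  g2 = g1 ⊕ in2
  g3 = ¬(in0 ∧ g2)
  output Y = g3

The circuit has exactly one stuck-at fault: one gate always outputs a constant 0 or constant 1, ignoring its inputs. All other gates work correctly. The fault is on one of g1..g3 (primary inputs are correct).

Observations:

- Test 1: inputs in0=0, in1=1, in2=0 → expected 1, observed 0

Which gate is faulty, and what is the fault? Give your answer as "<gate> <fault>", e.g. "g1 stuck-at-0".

g3 stuck-at-0

Fault-free values for test 1 (in0=0, in1=1, in2=0): g1=0, g2=0, g3=1, giving Y=1. Observed 0.
Test 1: faults giving observed 0 are {g3 stuck-at-0}.
Only g3 stuck-at-0 is consistent with every test.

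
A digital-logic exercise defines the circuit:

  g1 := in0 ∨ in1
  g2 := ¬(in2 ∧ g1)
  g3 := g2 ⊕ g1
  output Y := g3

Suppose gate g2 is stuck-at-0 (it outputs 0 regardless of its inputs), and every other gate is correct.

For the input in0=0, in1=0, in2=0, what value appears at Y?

0

Propagate with g2 forced: g1=0, g2=0 [stuck-at-0], g3=0.
So Y = 0. (Without the fault it would be 1.)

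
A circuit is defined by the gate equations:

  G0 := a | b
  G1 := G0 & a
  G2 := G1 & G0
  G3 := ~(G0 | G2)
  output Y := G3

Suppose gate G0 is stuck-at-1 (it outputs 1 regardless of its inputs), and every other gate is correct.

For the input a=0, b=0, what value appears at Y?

Propagate with G0 forced: G0=1 [stuck-at-1], G1=0, G2=0, G3=0.
So Y = 0. (Without the fault it would be 1.)

0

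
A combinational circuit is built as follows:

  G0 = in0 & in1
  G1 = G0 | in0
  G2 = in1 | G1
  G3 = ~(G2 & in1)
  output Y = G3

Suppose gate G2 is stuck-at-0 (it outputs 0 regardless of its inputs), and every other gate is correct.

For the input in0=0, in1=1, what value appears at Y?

Propagate with G2 forced: G0=0, G1=0, G2=0 [stuck-at-0], G3=1.
So Y = 1. (Without the fault it would be 0.)

1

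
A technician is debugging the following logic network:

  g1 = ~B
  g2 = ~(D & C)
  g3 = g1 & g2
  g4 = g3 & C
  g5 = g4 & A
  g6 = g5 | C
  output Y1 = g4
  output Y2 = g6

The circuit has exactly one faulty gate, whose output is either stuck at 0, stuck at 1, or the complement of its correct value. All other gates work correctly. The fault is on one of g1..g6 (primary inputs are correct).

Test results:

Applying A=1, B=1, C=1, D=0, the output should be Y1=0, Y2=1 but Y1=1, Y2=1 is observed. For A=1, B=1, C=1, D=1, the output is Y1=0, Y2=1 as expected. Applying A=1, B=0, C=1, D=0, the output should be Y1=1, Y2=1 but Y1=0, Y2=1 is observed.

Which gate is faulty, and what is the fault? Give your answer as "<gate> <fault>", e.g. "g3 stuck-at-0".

g1 inverted output

Fault-free values for test 1 (A=1, B=1, C=1, D=0): g1=0, g2=1, g3=0, g4=0, g5=0, g6=1, giving Y1=0, Y2=1. Observed Y1=1, Y2=1.
Test 1: faults giving observed Y1=1, Y2=1 are {g1 stuck-at-1, g1 inverted output, g3 stuck-at-1, g3 inverted output, g4 stuck-at-1, g4 inverted output}.
Test 2 (A=1, B=1, C=1, D=1): fault-free g1=0, g2=0, g3=0, g4=0, g5=0, g6=1 → Y1=0, Y2=1; observed Y1=0, Y2=1. Eliminates g3 stuck-at-1, g3 inverted output, g4 stuck-at-1, g4 inverted output.
Test 3 (A=1, B=0, C=1, D=0): fault-free g1=1, g2=1, g3=1, g4=1, g5=1, g6=1 → Y1=1, Y2=1; observed Y1=0, Y2=1. Eliminates g1 stuck-at-1.
Only g1 inverted output is consistent with every test.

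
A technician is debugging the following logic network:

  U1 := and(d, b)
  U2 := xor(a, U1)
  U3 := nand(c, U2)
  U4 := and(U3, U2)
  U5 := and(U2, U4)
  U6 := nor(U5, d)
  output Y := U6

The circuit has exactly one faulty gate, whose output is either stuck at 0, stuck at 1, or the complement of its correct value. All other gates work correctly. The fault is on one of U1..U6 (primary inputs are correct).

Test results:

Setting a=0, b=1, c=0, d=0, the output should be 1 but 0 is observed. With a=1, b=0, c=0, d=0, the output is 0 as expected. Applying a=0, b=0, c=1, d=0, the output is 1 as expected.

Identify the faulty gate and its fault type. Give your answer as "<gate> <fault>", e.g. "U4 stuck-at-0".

U2 stuck-at-1

Fault-free values for test 1 (a=0, b=1, c=0, d=0): U1=0, U2=0, U3=1, U4=0, U5=0, U6=1, giving Y=1. Observed 0.
Test 1: faults giving observed 0 are {U1 stuck-at-1, U1 inverted output, U2 stuck-at-1, U2 inverted output, U5 stuck-at-1, U5 inverted output, U6 stuck-at-0, U6 inverted output}.
Test 2 (a=1, b=0, c=0, d=0): fault-free U1=0, U2=1, U3=1, U4=1, U5=1, U6=0 → 0; observed 0. Eliminates U1 stuck-at-1, U1 inverted output, U2 inverted output, U5 inverted output, U6 inverted output.
Test 3 (a=0, b=0, c=1, d=0): fault-free U1=0, U2=0, U3=1, U4=0, U5=0, U6=1 → 1; observed 1. Eliminates U5 stuck-at-1, U6 stuck-at-0.
Only U2 stuck-at-1 is consistent with every test.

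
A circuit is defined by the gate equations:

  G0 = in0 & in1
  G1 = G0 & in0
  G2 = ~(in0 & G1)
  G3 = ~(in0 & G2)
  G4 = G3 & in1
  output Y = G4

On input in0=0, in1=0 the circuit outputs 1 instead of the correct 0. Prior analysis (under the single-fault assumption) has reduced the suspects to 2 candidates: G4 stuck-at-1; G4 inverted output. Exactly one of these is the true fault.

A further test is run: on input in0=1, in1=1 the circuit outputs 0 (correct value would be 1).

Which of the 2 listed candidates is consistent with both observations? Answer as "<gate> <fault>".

G4 inverted output

Evaluate each candidate on input in0=1, in1=1:
  G4 stuck-at-1: G0=1, G1=1, G2=0, G3=1, G4=1 [stuck-at-1] → 1 — eliminated
  G4 inverted output: G0=1, G1=1, G2=0, G3=1, G4=0 [inverted output] → 0 — matches
Only G4 inverted output reproduces the observed 0.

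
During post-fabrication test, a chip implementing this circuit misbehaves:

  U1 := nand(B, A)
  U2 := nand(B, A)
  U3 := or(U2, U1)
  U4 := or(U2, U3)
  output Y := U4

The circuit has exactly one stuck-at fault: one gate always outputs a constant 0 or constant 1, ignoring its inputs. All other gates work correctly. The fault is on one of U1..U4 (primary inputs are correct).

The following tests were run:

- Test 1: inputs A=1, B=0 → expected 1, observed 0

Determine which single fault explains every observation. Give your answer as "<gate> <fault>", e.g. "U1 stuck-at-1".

U4 stuck-at-0

Fault-free values for test 1 (A=1, B=0): U1=1, U2=1, U3=1, U4=1, giving Y=1. Observed 0.
Test 1: faults giving observed 0 are {U4 stuck-at-0}.
Only U4 stuck-at-0 is consistent with every test.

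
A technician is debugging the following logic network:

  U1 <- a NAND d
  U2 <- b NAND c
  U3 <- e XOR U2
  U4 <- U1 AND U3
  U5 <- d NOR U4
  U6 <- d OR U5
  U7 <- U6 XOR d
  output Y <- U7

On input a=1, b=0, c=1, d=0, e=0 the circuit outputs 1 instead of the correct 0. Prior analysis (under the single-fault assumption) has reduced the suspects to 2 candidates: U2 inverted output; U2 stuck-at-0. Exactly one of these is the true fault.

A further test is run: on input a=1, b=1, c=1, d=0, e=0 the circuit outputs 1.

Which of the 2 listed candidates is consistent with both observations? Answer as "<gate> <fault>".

Evaluate each candidate on input a=1, b=1, c=1, d=0, e=0:
  U2 inverted output: U1=1, U2=1 [inverted output], U3=1, U4=1, U5=0, U6=0, U7=0 → 0 — eliminated
  U2 stuck-at-0: U1=1, U2=0 [stuck-at-0], U3=0, U4=0, U5=1, U6=1, U7=1 → 1 — matches
Only U2 stuck-at-0 reproduces the observed 1.

U2 stuck-at-0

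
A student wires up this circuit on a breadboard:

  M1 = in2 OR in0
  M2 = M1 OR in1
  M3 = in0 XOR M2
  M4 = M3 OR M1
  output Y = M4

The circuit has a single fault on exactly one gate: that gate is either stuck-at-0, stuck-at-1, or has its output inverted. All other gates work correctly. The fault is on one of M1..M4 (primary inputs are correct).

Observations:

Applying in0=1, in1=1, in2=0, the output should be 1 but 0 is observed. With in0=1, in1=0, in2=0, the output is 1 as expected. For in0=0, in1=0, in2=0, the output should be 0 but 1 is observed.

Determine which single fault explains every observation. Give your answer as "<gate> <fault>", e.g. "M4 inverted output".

M1 inverted output

Fault-free values for test 1 (in0=1, in1=1, in2=0): M1=1, M2=1, M3=0, M4=1, giving Y=1. Observed 0.
Test 1: faults giving observed 0 are {M1 stuck-at-0, M1 inverted output, M4 stuck-at-0, M4 inverted output}.
Test 2 (in0=1, in1=0, in2=0): fault-free M1=1, M2=1, M3=0, M4=1 → 1; observed 1. Eliminates M4 stuck-at-0, M4 inverted output.
Test 3 (in0=0, in1=0, in2=0): fault-free M1=0, M2=0, M3=0, M4=0 → 0; observed 1. Eliminates M1 stuck-at-0.
Only M1 inverted output is consistent with every test.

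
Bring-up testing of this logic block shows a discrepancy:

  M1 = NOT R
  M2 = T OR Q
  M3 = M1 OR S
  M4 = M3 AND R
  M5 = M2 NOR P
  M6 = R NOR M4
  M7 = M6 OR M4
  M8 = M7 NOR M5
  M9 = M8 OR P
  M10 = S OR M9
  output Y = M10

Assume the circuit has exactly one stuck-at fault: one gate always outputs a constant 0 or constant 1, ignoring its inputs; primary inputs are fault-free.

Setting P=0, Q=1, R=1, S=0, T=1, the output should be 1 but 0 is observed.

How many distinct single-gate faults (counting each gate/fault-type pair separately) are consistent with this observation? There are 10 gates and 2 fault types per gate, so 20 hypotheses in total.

10

Fault-free: M1=0, M2=1, M3=0, M4=0, M5=0, M6=0, M7=0, M8=1, M9=1, M10=1 → 1. Observed 0.
  M1: stuck-at-1 ✓; others ✗
  M2: stuck-at-0 ✓; others ✗
  M3: stuck-at-1 ✓; others ✗
  M4: stuck-at-1 ✓; others ✗
  M5: stuck-at-1 ✓; others ✗
  M6: stuck-at-1 ✓; others ✗
  M7: stuck-at-1 ✓; others ✗
  M8: stuck-at-0 ✓; others ✗
  M9: stuck-at-0 ✓; others ✗
  M10: stuck-at-0 ✓; others ✗
Consistent faults: {M1 stuck-at-1, M2 stuck-at-0, M3 stuck-at-1, M4 stuck-at-1, M5 stuck-at-1, M6 stuck-at-1, M7 stuck-at-1, M8 stuck-at-0, M9 stuck-at-0, M10 stuck-at-0} — 10 in all.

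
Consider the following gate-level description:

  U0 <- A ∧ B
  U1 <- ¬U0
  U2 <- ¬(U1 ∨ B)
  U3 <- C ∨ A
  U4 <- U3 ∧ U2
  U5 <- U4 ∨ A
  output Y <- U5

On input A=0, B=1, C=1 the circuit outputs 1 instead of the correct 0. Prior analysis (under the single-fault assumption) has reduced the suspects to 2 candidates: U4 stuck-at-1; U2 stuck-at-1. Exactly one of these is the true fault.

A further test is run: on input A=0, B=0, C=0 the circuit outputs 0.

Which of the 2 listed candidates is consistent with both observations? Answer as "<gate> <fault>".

U2 stuck-at-1

Evaluate each candidate on input A=0, B=0, C=0:
  U4 stuck-at-1: U0=0, U1=1, U2=0, U3=0, U4=1 [stuck-at-1], U5=1 → 1 — eliminated
  U2 stuck-at-1: U0=0, U1=1, U2=1 [stuck-at-1], U3=0, U4=0, U5=0 → 0 — matches
Only U2 stuck-at-1 reproduces the observed 0.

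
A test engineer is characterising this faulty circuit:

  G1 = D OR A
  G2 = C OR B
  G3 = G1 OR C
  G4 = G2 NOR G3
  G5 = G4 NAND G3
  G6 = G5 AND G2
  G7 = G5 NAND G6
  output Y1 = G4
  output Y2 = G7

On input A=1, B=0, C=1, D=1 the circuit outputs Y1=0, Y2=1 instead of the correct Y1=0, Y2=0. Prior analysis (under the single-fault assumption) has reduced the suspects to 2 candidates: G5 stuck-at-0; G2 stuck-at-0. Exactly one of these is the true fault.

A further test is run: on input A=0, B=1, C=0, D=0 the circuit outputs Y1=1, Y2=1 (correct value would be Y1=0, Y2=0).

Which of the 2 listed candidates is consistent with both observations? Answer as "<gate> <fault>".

Evaluate each candidate on input A=0, B=1, C=0, D=0:
  G5 stuck-at-0: G1=0, G2=1, G3=0, G4=0, G5=0 [stuck-at-0], G6=0, G7=1 → Y1=0, Y2=1 — eliminated
  G2 stuck-at-0: G1=0, G2=0 [stuck-at-0], G3=0, G4=1, G5=1, G6=0, G7=1 → Y1=1, Y2=1 — matches
Only G2 stuck-at-0 reproduces the observed Y1=1, Y2=1.

G2 stuck-at-0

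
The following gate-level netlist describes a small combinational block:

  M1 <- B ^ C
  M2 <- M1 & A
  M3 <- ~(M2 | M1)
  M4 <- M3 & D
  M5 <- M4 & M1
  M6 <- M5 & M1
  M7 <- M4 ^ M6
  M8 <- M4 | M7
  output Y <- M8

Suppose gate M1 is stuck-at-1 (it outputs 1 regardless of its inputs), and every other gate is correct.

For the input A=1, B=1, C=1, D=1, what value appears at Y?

Propagate with M1 forced: M1=1 [stuck-at-1], M2=1, M3=0, M4=0, M5=0, M6=0, M7=0, M8=0.
So Y = 0. (Without the fault it would be 1.)

0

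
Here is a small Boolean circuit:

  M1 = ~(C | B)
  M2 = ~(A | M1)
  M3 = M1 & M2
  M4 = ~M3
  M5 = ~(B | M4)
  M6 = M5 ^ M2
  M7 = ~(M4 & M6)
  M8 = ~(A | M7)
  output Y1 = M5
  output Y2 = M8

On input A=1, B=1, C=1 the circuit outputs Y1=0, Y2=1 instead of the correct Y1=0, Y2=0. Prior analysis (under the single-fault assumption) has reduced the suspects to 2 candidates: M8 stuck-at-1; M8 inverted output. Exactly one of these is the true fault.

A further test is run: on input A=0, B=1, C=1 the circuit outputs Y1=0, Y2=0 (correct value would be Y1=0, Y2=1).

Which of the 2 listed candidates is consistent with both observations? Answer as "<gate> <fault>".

Evaluate each candidate on input A=0, B=1, C=1:
  M8 stuck-at-1: M1=0, M2=1, M3=0, M4=1, M5=0, M6=1, M7=0, M8=1 [stuck-at-1] → Y1=0, Y2=1 — eliminated
  M8 inverted output: M1=0, M2=1, M3=0, M4=1, M5=0, M6=1, M7=0, M8=0 [inverted output] → Y1=0, Y2=0 — matches
Only M8 inverted output reproduces the observed Y1=0, Y2=0.

M8 inverted output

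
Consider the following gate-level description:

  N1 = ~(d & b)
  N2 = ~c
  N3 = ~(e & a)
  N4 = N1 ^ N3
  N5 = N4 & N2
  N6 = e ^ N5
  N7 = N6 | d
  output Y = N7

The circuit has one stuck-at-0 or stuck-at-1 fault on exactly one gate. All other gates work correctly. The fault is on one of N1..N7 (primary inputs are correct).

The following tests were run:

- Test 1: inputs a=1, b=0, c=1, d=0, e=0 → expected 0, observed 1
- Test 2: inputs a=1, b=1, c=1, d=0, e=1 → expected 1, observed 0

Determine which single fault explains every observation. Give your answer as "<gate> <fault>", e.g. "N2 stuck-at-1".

Fault-free values for test 1 (a=1, b=0, c=1, d=0, e=0): N1=1, N2=0, N3=1, N4=0, N5=0, N6=0, N7=0, giving Y=0. Observed 1.
Test 1: faults giving observed 1 are {N5 stuck-at-1, N6 stuck-at-1, N7 stuck-at-1}.
Test 2 (a=1, b=1, c=1, d=0, e=1): fault-free N1=1, N2=0, N3=0, N4=1, N5=0, N6=1, N7=1 → 1; observed 0. Eliminates N6 stuck-at-1, N7 stuck-at-1.
Only N5 stuck-at-1 is consistent with every test.

N5 stuck-at-1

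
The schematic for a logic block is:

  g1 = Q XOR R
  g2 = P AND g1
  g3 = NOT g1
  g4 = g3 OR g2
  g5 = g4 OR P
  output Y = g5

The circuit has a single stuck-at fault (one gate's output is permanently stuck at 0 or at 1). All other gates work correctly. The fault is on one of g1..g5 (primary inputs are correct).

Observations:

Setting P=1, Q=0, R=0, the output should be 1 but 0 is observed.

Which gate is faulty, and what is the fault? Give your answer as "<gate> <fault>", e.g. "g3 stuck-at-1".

g5 stuck-at-0

Fault-free values for test 1 (P=1, Q=0, R=0): g1=0, g2=0, g3=1, g4=1, g5=1, giving Y=1. Observed 0.
Test 1: faults giving observed 0 are {g5 stuck-at-0}.
Only g5 stuck-at-0 is consistent with every test.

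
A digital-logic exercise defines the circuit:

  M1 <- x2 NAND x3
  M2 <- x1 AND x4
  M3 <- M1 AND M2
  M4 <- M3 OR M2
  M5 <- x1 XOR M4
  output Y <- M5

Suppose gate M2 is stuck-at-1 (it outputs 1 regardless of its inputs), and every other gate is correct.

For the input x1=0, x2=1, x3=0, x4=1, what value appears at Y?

1

Propagate with M2 forced: M1=1, M2=1 [stuck-at-1], M3=1, M4=1, M5=1.
So Y = 1. (Without the fault it would be 0.)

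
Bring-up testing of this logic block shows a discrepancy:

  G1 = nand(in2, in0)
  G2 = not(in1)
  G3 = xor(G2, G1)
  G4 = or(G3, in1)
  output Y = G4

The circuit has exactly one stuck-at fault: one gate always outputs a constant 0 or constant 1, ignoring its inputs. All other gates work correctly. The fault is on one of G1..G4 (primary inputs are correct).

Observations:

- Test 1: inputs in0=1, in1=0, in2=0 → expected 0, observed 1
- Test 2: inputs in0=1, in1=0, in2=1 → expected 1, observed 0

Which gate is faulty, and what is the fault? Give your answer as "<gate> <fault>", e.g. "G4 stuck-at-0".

Fault-free values for test 1 (in0=1, in1=0, in2=0): G1=1, G2=1, G3=0, G4=0, giving Y=0. Observed 1.
Test 1: faults giving observed 1 are {G1 stuck-at-0, G2 stuck-at-0, G3 stuck-at-1, G4 stuck-at-1}.
Test 2 (in0=1, in1=0, in2=1): fault-free G1=0, G2=1, G3=1, G4=1 → 1; observed 0. Eliminates G1 stuck-at-0, G3 stuck-at-1, G4 stuck-at-1.
Only G2 stuck-at-0 is consistent with every test.

G2 stuck-at-0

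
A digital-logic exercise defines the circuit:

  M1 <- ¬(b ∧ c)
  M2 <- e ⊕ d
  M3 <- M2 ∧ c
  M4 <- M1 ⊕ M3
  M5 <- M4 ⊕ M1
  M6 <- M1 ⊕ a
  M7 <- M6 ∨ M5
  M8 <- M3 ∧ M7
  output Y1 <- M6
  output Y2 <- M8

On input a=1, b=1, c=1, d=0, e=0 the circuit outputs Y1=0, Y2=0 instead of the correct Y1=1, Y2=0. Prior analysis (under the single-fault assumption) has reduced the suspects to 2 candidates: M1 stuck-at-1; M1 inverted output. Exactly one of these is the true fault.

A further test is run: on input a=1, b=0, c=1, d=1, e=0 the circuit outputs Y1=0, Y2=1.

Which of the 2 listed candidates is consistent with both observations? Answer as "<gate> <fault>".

M1 stuck-at-1

Evaluate each candidate on input a=1, b=0, c=1, d=1, e=0:
  M1 stuck-at-1: M1=1 [stuck-at-1], M2=1, M3=1, M4=0, M5=1, M6=0, M7=1, M8=1 → Y1=0, Y2=1 — matches
  M1 inverted output: M1=0 [inverted output], M2=1, M3=1, M4=1, M5=1, M6=1, M7=1, M8=1 → Y1=1, Y2=1 — eliminated
Only M1 stuck-at-1 reproduces the observed Y1=0, Y2=1.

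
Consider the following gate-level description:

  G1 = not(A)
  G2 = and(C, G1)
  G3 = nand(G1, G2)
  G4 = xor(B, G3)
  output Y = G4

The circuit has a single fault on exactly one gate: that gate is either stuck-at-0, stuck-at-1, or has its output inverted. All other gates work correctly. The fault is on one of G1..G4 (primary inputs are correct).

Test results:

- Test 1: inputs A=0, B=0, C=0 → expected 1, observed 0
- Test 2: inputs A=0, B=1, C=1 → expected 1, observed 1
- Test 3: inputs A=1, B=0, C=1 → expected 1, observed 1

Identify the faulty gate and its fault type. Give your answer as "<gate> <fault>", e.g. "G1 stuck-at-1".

G2 stuck-at-1

Fault-free values for test 1 (A=0, B=0, C=0): G1=1, G2=0, G3=1, G4=1, giving Y=1. Observed 0.
Test 1: faults giving observed 0 are {G2 stuck-at-1, G2 inverted output, G3 stuck-at-0, G3 inverted output, G4 stuck-at-0, G4 inverted output}.
Test 2 (A=0, B=1, C=1): fault-free G1=1, G2=1, G3=0, G4=1 → 1; observed 1. Eliminates G2 inverted output, G3 inverted output, G4 stuck-at-0, G4 inverted output.
Test 3 (A=1, B=0, C=1): fault-free G1=0, G2=0, G3=1, G4=1 → 1; observed 1. Eliminates G3 stuck-at-0.
Only G2 stuck-at-1 is consistent with every test.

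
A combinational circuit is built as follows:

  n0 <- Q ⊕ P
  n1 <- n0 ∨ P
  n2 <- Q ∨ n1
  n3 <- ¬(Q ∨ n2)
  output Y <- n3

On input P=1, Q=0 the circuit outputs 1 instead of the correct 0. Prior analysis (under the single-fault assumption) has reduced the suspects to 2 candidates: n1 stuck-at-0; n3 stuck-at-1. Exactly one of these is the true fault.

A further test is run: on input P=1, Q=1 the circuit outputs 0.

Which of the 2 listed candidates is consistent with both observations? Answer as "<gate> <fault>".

Evaluate each candidate on input P=1, Q=1:
  n1 stuck-at-0: n0=0, n1=0 [stuck-at-0], n2=1, n3=0 → 0 — matches
  n3 stuck-at-1: n0=0, n1=1, n2=1, n3=1 [stuck-at-1] → 1 — eliminated
Only n1 stuck-at-0 reproduces the observed 0.

n1 stuck-at-0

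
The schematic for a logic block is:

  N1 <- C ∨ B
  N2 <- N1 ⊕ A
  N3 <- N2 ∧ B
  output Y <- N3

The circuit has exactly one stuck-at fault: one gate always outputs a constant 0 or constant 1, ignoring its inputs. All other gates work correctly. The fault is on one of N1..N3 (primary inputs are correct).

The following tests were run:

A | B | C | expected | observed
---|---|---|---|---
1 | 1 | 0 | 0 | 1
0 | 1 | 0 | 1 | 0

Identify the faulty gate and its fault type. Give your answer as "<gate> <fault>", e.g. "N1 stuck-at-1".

N1 stuck-at-0

Fault-free values for test 1 (A=1, B=1, C=0): N1=1, N2=0, N3=0, giving Y=0. Observed 1.
Test 1: faults giving observed 1 are {N1 stuck-at-0, N2 stuck-at-1, N3 stuck-at-1}.
Test 2 (A=0, B=1, C=0): fault-free N1=1, N2=1, N3=1 → 1; observed 0. Eliminates N2 stuck-at-1, N3 stuck-at-1.
Only N1 stuck-at-0 is consistent with every test.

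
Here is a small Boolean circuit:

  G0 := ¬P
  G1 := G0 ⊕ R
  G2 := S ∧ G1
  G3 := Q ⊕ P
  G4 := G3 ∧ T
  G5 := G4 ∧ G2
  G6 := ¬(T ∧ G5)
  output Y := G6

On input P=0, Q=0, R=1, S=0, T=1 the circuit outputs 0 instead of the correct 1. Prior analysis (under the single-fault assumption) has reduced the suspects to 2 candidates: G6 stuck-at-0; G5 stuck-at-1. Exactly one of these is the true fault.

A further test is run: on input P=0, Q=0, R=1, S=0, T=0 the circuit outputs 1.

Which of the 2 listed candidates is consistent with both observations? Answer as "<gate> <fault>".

Evaluate each candidate on input P=0, Q=0, R=1, S=0, T=0:
  G6 stuck-at-0: G0=1, G1=0, G2=0, G3=0, G4=0, G5=0, G6=0 [stuck-at-0] → 0 — eliminated
  G5 stuck-at-1: G0=1, G1=0, G2=0, G3=0, G4=0, G5=1 [stuck-at-1], G6=1 → 1 — matches
Only G5 stuck-at-1 reproduces the observed 1.

G5 stuck-at-1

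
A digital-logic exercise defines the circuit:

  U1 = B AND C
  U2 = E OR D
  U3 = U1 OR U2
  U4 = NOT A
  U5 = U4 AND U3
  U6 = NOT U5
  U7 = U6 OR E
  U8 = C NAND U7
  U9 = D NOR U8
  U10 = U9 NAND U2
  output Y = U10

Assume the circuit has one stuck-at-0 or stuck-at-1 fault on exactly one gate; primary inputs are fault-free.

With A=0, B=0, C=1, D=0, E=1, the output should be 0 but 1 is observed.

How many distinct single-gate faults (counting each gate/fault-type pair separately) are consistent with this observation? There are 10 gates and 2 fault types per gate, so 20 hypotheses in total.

5

Fault-free: U1=0, U2=1, U3=1, U4=1, U5=1, U6=0, U7=1, U8=0, U9=1, U10=0 → 0. Observed 1.
  U1: none of the 2 fault types match ✗
  U2: stuck-at-0 ✓; others ✗
  U3: none of the 2 fault types match ✗
  U4: none of the 2 fault types match ✗
  U5: none of the 2 fault types match ✗
  U6: none of the 2 fault types match ✗
  U7: stuck-at-0 ✓; others ✗
  U8: stuck-at-1 ✓; others ✗
  U9: stuck-at-0 ✓; others ✗
  U10: stuck-at-1 ✓; others ✗
Consistent faults: {U2 stuck-at-0, U7 stuck-at-0, U8 stuck-at-1, U9 stuck-at-0, U10 stuck-at-1} — 5 in all.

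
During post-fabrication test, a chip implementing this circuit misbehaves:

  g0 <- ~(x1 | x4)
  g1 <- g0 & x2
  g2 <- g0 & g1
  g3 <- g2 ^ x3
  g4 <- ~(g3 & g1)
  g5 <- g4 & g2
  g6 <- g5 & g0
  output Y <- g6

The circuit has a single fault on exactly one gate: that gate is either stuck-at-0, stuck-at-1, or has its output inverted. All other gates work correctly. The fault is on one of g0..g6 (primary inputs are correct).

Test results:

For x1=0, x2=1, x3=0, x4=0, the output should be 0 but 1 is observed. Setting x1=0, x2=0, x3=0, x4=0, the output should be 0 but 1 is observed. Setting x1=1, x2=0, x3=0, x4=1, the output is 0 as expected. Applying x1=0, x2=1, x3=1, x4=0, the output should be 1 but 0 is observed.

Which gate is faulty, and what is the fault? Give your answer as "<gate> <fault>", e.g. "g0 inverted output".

g5 inverted output

Fault-free values for test 1 (x1=0, x2=1, x3=0, x4=0): g0=1, g1=1, g2=1, g3=1, g4=0, g5=0, g6=0, giving Y=0. Observed 1.
Test 1: faults giving observed 1 are {g3 stuck-at-0, g3 inverted output, g4 stuck-at-1, g4 inverted output, g5 stuck-at-1, g5 inverted output, g6 stuck-at-1, g6 inverted output}.
Test 2 (x1=0, x2=0, x3=0, x4=0): fault-free g0=1, g1=0, g2=0, g3=0, g4=1, g5=0, g6=0 → 0; observed 1. Eliminates g3 stuck-at-0, g3 inverted output, g4 stuck-at-1, g4 inverted output.
Test 3 (x1=1, x2=0, x3=0, x4=1): fault-free g0=0, g1=0, g2=0, g3=0, g4=1, g5=0, g6=0 → 0; observed 0. Eliminates g6 stuck-at-1, g6 inverted output.
Test 4 (x1=0, x2=1, x3=1, x4=0): fault-free g0=1, g1=1, g2=1, g3=0, g4=1, g5=1, g6=1 → 1; observed 0. Eliminates g5 stuck-at-1.
Only g5 inverted output is consistent with every test.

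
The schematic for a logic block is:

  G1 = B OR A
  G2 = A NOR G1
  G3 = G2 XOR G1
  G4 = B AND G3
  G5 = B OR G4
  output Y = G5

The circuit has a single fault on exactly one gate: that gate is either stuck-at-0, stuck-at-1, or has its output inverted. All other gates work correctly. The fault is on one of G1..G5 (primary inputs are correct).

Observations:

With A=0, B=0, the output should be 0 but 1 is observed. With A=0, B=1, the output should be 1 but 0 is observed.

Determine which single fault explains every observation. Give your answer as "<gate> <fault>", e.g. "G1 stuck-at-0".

G5 inverted output

Fault-free values for test 1 (A=0, B=0): G1=0, G2=1, G3=1, G4=0, G5=0, giving Y=0. Observed 1.
Test 1: faults giving observed 1 are {G4 stuck-at-1, G4 inverted output, G5 stuck-at-1, G5 inverted output}.
Test 2 (A=0, B=1): fault-free G1=1, G2=0, G3=1, G4=1, G5=1 → 1; observed 0. Eliminates G4 stuck-at-1, G4 inverted output, G5 stuck-at-1.
Only G5 inverted output is consistent with every test.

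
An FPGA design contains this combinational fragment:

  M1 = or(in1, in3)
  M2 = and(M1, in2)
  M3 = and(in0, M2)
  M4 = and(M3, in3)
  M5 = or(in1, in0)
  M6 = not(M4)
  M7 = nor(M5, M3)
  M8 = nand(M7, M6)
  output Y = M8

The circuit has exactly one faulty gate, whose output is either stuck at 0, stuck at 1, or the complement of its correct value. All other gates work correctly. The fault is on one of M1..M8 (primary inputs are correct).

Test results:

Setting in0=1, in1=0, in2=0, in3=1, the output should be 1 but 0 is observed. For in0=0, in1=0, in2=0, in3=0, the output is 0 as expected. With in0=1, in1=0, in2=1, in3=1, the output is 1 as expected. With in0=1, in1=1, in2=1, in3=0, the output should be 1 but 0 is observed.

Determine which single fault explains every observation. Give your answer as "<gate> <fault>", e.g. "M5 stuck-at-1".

Fault-free values for test 1 (in0=1, in1=0, in2=0, in3=1): M1=1, M2=0, M3=0, M4=0, M5=1, M6=1, M7=0, M8=1, giving Y=1. Observed 0.
Test 1: faults giving observed 0 are {M5 stuck-at-0, M5 inverted output, M7 stuck-at-1, M7 inverted output, M8 stuck-at-0, M8 inverted output}.
Test 2 (in0=0, in1=0, in2=0, in3=0): fault-free M1=0, M2=0, M3=0, M4=0, M5=0, M6=1, M7=1, M8=0 → 0; observed 0. Eliminates M5 inverted output, M7 inverted output, M8 inverted output.
Test 3 (in0=1, in1=0, in2=1, in3=1): fault-free M1=1, M2=1, M3=1, M4=1, M5=1, M6=0, M7=0, M8=1 → 1; observed 1. Eliminates M8 stuck-at-0.
Test 4 (in0=1, in1=1, in2=1, in3=0): fault-free M1=1, M2=1, M3=1, M4=0, M5=1, M6=1, M7=0, M8=1 → 1; observed 0. Eliminates M5 stuck-at-0.
Only M7 stuck-at-1 is consistent with every test.

M7 stuck-at-1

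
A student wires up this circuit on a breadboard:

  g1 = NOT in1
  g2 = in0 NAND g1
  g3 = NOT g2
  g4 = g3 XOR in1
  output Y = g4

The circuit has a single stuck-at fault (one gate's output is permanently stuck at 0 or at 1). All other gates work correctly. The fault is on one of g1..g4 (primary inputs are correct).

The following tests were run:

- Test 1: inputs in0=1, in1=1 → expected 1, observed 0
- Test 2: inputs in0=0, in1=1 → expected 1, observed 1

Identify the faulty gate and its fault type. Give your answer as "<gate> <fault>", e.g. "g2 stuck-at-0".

g1 stuck-at-1

Fault-free values for test 1 (in0=1, in1=1): g1=0, g2=1, g3=0, g4=1, giving Y=1. Observed 0.
Test 1: faults giving observed 0 are {g1 stuck-at-1, g2 stuck-at-0, g3 stuck-at-1, g4 stuck-at-0}.
Test 2 (in0=0, in1=1): fault-free g1=0, g2=1, g3=0, g4=1 → 1; observed 1. Eliminates g2 stuck-at-0, g3 stuck-at-1, g4 stuck-at-0.
Only g1 stuck-at-1 is consistent with every test.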